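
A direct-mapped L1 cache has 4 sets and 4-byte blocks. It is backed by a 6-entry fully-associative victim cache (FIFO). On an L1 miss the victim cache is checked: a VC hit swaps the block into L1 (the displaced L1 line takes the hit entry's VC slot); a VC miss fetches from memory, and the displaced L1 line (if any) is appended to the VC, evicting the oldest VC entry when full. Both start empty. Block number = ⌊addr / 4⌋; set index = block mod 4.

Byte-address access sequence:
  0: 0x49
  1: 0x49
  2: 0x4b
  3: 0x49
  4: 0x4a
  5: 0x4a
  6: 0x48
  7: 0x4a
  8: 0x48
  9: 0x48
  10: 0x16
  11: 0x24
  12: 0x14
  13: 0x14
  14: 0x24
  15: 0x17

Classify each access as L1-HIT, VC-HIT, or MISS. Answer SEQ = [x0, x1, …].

#0 0x49→b18/s2 MISS; vc=[]
#1 0x49→b18/s2 L1-HIT; vc=[]
#2 0x4b→b18/s2 L1-HIT; vc=[]
#3 0x49→b18/s2 L1-HIT; vc=[]
#4 0x4a→b18/s2 L1-HIT; vc=[]
#5 0x4a→b18/s2 L1-HIT; vc=[]
#6 0x48→b18/s2 L1-HIT; vc=[]
#7 0x4a→b18/s2 L1-HIT; vc=[]
#8 0x48→b18/s2 L1-HIT; vc=[]
#9 0x48→b18/s2 L1-HIT; vc=[]
#10 0x16→b5/s1 MISS; vc=[]
#11 0x24→b9/s1 MISS; vc=[5]
#12 0x14→b5/s1 VC-HIT; vc=[9]
#13 0x14→b5/s1 L1-HIT; vc=[9]
#14 0x24→b9/s1 VC-HIT; vc=[5]
#15 0x17→b5/s1 VC-HIT; vc=[9]

SEQ = [MISS, L1-HIT, L1-HIT, L1-HIT, L1-HIT, L1-HIT, L1-HIT, L1-HIT, L1-HIT, L1-HIT, MISS, MISS, VC-HIT, L1-HIT, VC-HIT, VC-HIT]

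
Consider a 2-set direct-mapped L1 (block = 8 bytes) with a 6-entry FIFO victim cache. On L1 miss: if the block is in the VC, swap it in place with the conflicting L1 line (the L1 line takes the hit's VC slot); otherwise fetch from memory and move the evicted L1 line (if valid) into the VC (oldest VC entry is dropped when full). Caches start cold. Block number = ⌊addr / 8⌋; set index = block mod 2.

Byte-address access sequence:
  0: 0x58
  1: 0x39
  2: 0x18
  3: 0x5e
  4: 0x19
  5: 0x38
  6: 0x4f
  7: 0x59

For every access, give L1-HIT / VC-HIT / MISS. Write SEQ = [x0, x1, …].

#0 0x58→b11/s1 MISS; vc=[]
#1 0x39→b7/s1 MISS; vc=[11]
#2 0x18→b3/s1 MISS; vc=[11,7]
#3 0x5e→b11/s1 VC-HIT; vc=[3,7]
#4 0x19→b3/s1 VC-HIT; vc=[11,7]
#5 0x38→b7/s1 VC-HIT; vc=[11,3]
#6 0x4f→b9/s1 MISS; vc=[11,3,7]
#7 0x59→b11/s1 VC-HIT; vc=[9,3,7]

SEQ = [MISS, MISS, MISS, VC-HIT, VC-HIT, VC-HIT, MISS, VC-HIT]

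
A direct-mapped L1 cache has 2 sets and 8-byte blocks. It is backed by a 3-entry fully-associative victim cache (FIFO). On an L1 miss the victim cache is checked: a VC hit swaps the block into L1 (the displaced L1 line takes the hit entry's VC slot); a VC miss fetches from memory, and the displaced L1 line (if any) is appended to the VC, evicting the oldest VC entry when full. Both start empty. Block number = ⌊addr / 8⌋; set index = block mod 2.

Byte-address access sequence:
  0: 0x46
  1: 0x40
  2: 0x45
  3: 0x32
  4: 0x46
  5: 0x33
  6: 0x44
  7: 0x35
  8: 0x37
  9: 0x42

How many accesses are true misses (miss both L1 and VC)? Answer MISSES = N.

MISSES = 2

#0 0x46→b8/s0 MISS; vc=[]
#1 0x40→b8/s0 L1-HIT; vc=[]
#2 0x45→b8/s0 L1-HIT; vc=[]
#3 0x32→b6/s0 MISS; vc=[8]
#4 0x46→b8/s0 VC-HIT; vc=[6]
#5 0x33→b6/s0 VC-HIT; vc=[8]
#6 0x44→b8/s0 VC-HIT; vc=[6]
#7 0x35→b6/s0 VC-HIT; vc=[8]
#8 0x37→b6/s0 L1-HIT; vc=[8]
#9 0x42→b8/s0 VC-HIT; vc=[6]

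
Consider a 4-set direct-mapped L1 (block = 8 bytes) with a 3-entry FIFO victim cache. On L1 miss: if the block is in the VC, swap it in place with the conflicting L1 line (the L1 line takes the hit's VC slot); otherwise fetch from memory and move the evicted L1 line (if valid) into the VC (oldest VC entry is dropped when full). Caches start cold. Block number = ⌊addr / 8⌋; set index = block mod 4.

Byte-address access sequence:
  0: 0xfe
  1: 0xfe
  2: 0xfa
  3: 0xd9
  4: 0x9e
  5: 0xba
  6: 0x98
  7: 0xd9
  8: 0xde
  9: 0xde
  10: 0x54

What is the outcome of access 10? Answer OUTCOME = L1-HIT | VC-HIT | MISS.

0: 0xfe (blk 31, set 3) → MISS  vc=[]
1: 0xfe (blk 31, set 3) → L1-HIT  vc=[]
2: 0xfa (blk 31, set 3) → L1-HIT  vc=[]
3: 0xd9 (blk 27, set 3) → MISS  vc=[31]
4: 0x9e (blk 19, set 3) → MISS  vc=[31, 27]
5: 0xba (blk 23, set 3) → MISS  vc=[31, 27, 19]
6: 0x98 (blk 19, set 3) → VC-HIT  vc=[31, 27, 23]
7: 0xd9 (blk 27, set 3) → VC-HIT  vc=[31, 19, 23]
8: 0xde (blk 27, set 3) → L1-HIT  vc=[31, 19, 23]
9: 0xde (blk 27, set 3) → L1-HIT  vc=[31, 19, 23]
10: 0x54 (blk 10, set 2) → MISS  vc=[31, 19, 23]

OUTCOME = MISS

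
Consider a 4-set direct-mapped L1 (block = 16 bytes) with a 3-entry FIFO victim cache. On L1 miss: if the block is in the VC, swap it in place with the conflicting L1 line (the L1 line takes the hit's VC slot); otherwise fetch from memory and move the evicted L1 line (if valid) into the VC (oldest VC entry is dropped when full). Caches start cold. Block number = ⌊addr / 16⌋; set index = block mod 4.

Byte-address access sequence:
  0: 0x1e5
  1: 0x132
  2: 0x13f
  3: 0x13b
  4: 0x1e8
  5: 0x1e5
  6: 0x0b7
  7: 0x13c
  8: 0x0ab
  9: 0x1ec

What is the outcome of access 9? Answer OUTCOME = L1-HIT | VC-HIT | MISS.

0: 0x1e5 (blk 30, set 2) → MISS  vc=[]
1: 0x132 (blk 19, set 3) → MISS  vc=[]
2: 0x13f (blk 19, set 3) → L1-HIT  vc=[]
3: 0x13b (blk 19, set 3) → L1-HIT  vc=[]
4: 0x1e8 (blk 30, set 2) → L1-HIT  vc=[]
5: 0x1e5 (blk 30, set 2) → L1-HIT  vc=[]
6: 0xb7 (blk 11, set 3) → MISS  vc=[19]
7: 0x13c (blk 19, set 3) → VC-HIT  vc=[11]
8: 0xab (blk 10, set 2) → MISS  vc=[11, 30]
9: 0x1ec (blk 30, set 2) → VC-HIT  vc=[11, 10]

OUTCOME = VC-HIT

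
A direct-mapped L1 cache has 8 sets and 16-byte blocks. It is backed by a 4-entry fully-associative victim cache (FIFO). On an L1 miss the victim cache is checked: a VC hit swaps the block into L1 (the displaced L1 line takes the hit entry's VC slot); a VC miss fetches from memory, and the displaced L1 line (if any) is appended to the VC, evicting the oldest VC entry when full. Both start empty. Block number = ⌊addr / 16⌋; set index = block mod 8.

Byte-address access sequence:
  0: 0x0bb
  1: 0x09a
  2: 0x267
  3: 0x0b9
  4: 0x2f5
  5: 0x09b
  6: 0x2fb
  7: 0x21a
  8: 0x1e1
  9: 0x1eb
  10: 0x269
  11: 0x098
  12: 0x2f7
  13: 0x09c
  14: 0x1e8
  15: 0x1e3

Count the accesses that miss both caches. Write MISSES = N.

MISSES = 6

  [0] addr=0xbb blk=11 s=3: MISS | VC []
  [1] addr=0x9a blk=9 s=1: MISS | VC []
  [2] addr=0x267 blk=38 s=6: MISS | VC []
  [3] addr=0xb9 blk=11 s=3: L1-HIT | VC []
  [4] addr=0x2f5 blk=47 s=7: MISS | VC []
  [5] addr=0x9b blk=9 s=1: L1-HIT | VC []
  [6] addr=0x2fb blk=47 s=7: L1-HIT | VC []
  [7] addr=0x21a blk=33 s=1: MISS | VC [9]
  [8] addr=0x1e1 blk=30 s=6: MISS | VC [9, 38]
  [9] addr=0x1eb blk=30 s=6: L1-HIT | VC [9, 38]
  [10] addr=0x269 blk=38 s=6: VC-HIT | VC [9, 30]
  [11] addr=0x98 blk=9 s=1: VC-HIT | VC [33, 30]
  [12] addr=0x2f7 blk=47 s=7: L1-HIT | VC [33, 30]
  [13] addr=0x9c blk=9 s=1: L1-HIT | VC [33, 30]
  [14] addr=0x1e8 blk=30 s=6: VC-HIT | VC [33, 38]
  [15] addr=0x1e3 blk=30 s=6: L1-HIT | VC [33, 38]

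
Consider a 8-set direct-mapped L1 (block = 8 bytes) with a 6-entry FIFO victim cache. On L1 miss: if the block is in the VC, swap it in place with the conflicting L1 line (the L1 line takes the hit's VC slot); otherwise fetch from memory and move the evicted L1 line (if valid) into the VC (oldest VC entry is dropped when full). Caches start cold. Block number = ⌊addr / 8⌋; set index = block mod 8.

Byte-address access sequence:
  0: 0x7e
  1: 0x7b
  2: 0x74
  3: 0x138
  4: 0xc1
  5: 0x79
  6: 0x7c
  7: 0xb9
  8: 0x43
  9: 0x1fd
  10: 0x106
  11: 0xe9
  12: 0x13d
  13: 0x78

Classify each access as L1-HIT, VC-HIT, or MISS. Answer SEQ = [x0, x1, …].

0: 0x7e (blk 15, set 7) → MISS  vc=[]
1: 0x7b (blk 15, set 7) → L1-HIT  vc=[]
2: 0x74 (blk 14, set 6) → MISS  vc=[]
3: 0x138 (blk 39, set 7) → MISS  vc=[15]
4: 0xc1 (blk 24, set 0) → MISS  vc=[15]
5: 0x79 (blk 15, set 7) → VC-HIT  vc=[39]
6: 0x7c (blk 15, set 7) → L1-HIT  vc=[39]
7: 0xb9 (blk 23, set 7) → MISS  vc=[39, 15]
8: 0x43 (blk 8, set 0) → MISS  vc=[39, 15, 24]
9: 0x1fd (blk 63, set 7) → MISS  vc=[39, 15, 24, 23]
10: 0x106 (blk 32, set 0) → MISS  vc=[39, 15, 24, 23, 8]
11: 0xe9 (blk 29, set 5) → MISS  vc=[39, 15, 24, 23, 8]
12: 0x13d (blk 39, set 7) → VC-HIT  vc=[63, 15, 24, 23, 8]
13: 0x78 (blk 15, set 7) → VC-HIT  vc=[63, 39, 24, 23, 8]

SEQ = [MISS, L1-HIT, MISS, MISS, MISS, VC-HIT, L1-HIT, MISS, MISS, MISS, MISS, MISS, VC-HIT, VC-HIT]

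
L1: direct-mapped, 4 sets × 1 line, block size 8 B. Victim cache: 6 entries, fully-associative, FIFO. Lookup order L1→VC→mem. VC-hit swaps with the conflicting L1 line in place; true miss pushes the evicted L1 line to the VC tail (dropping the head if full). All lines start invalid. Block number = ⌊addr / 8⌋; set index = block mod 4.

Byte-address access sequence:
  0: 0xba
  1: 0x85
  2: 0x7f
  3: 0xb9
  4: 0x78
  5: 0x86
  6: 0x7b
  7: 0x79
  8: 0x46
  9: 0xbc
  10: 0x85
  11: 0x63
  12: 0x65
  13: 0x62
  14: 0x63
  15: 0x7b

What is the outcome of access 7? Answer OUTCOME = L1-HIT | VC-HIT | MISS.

OUTCOME = L1-HIT

  [0] addr=0xba blk=23 s=3: MISS | VC []
  [1] addr=0x85 blk=16 s=0: MISS | VC []
  [2] addr=0x7f blk=15 s=3: MISS | VC [23]
  [3] addr=0xb9 blk=23 s=3: VC-HIT | VC [15]
  [4] addr=0x78 blk=15 s=3: VC-HIT | VC [23]
  [5] addr=0x86 blk=16 s=0: L1-HIT | VC [23]
  [6] addr=0x7b blk=15 s=3: L1-HIT | VC [23]
  [7] addr=0x79 blk=15 s=3: L1-HIT | VC [23]
  [8] addr=0x46 blk=8 s=0: MISS | VC [23, 16]
  [9] addr=0xbc blk=23 s=3: VC-HIT | VC [15, 16]
  [10] addr=0x85 blk=16 s=0: VC-HIT | VC [15, 8]
  [11] addr=0x63 blk=12 s=0: MISS | VC [15, 8, 16]
  [12] addr=0x65 blk=12 s=0: L1-HIT | VC [15, 8, 16]
  [13] addr=0x62 blk=12 s=0: L1-HIT | VC [15, 8, 16]
  [14] addr=0x63 blk=12 s=0: L1-HIT | VC [15, 8, 16]
  [15] addr=0x7b blk=15 s=3: VC-HIT | VC [23, 8, 16]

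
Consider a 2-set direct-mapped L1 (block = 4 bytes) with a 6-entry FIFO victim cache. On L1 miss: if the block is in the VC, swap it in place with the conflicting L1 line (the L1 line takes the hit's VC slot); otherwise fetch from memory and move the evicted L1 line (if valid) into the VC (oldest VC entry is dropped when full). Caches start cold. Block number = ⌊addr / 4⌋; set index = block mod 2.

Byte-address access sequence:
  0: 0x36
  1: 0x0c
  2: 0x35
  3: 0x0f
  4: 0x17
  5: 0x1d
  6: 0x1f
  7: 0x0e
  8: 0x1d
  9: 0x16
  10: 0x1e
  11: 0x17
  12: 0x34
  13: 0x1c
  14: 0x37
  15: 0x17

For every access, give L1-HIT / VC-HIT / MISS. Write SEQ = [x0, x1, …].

SEQ = [MISS, MISS, VC-HIT, VC-HIT, MISS, MISS, L1-HIT, VC-HIT, VC-HIT, VC-HIT, VC-HIT, VC-HIT, VC-HIT, VC-HIT, VC-HIT, VC-HIT]

#0 0x36→b13/s1 MISS; vc=[]
#1 0xc→b3/s1 MISS; vc=[13]
#2 0x35→b13/s1 VC-HIT; vc=[3]
#3 0xf→b3/s1 VC-HIT; vc=[13]
#4 0x17→b5/s1 MISS; vc=[13,3]
#5 0x1d→b7/s1 MISS; vc=[13,3,5]
#6 0x1f→b7/s1 L1-HIT; vc=[13,3,5]
#7 0xe→b3/s1 VC-HIT; vc=[13,7,5]
#8 0x1d→b7/s1 VC-HIT; vc=[13,3,5]
#9 0x16→b5/s1 VC-HIT; vc=[13,3,7]
#10 0x1e→b7/s1 VC-HIT; vc=[13,3,5]
#11 0x17→b5/s1 VC-HIT; vc=[13,3,7]
#12 0x34→b13/s1 VC-HIT; vc=[5,3,7]
#13 0x1c→b7/s1 VC-HIT; vc=[5,3,13]
#14 0x37→b13/s1 VC-HIT; vc=[5,3,7]
#15 0x17→b5/s1 VC-HIT; vc=[13,3,7]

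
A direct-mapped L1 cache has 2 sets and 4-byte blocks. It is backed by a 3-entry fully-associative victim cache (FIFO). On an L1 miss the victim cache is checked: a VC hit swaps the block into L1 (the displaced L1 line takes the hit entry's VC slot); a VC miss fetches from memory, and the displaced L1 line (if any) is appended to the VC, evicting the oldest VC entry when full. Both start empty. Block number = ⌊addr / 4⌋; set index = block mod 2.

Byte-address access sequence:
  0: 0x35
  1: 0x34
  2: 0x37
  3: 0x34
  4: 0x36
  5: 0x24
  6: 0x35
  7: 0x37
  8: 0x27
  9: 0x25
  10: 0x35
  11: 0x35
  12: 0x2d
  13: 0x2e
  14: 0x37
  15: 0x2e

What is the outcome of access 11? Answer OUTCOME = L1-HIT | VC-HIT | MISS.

0: 0x35 (blk 13, set 1) → MISS  vc=[]
1: 0x34 (blk 13, set 1) → L1-HIT  vc=[]
2: 0x37 (blk 13, set 1) → L1-HIT  vc=[]
3: 0x34 (blk 13, set 1) → L1-HIT  vc=[]
4: 0x36 (blk 13, set 1) → L1-HIT  vc=[]
5: 0x24 (blk 9, set 1) → MISS  vc=[13]
6: 0x35 (blk 13, set 1) → VC-HIT  vc=[9]
7: 0x37 (blk 13, set 1) → L1-HIT  vc=[9]
8: 0x27 (blk 9, set 1) → VC-HIT  vc=[13]
9: 0x25 (blk 9, set 1) → L1-HIT  vc=[13]
10: 0x35 (blk 13, set 1) → VC-HIT  vc=[9]
11: 0x35 (blk 13, set 1) → L1-HIT  vc=[9]
12: 0x2d (blk 11, set 1) → MISS  vc=[9, 13]
13: 0x2e (blk 11, set 1) → L1-HIT  vc=[9, 13]
14: 0x37 (blk 13, set 1) → VC-HIT  vc=[9, 11]
15: 0x2e (blk 11, set 1) → VC-HIT  vc=[9, 13]

OUTCOME = L1-HIT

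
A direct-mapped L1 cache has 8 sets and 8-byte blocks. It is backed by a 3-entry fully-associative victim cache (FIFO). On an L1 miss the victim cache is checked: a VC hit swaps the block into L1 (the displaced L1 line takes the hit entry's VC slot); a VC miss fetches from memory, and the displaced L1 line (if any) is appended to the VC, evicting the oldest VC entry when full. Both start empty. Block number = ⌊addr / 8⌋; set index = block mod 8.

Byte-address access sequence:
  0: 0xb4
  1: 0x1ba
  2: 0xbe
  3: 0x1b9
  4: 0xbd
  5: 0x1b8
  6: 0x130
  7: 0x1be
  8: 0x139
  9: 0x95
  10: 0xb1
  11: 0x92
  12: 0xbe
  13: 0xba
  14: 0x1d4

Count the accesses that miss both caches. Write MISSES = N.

0: 0xb4 (blk 22, set 6) → MISS  vc=[]
1: 0x1ba (blk 55, set 7) → MISS  vc=[]
2: 0xbe (blk 23, set 7) → MISS  vc=[55]
3: 0x1b9 (blk 55, set 7) → VC-HIT  vc=[23]
4: 0xbd (blk 23, set 7) → VC-HIT  vc=[55]
5: 0x1b8 (blk 55, set 7) → VC-HIT  vc=[23]
6: 0x130 (blk 38, set 6) → MISS  vc=[23, 22]
7: 0x1be (blk 55, set 7) → L1-HIT  vc=[23, 22]
8: 0x139 (blk 39, set 7) → MISS  vc=[23, 22, 55]
9: 0x95 (blk 18, set 2) → MISS  vc=[23, 22, 55]
10: 0xb1 (blk 22, set 6) → VC-HIT  vc=[23, 38, 55]
11: 0x92 (blk 18, set 2) → L1-HIT  vc=[23, 38, 55]
12: 0xbe (blk 23, set 7) → VC-HIT  vc=[39, 38, 55]
13: 0xba (blk 23, set 7) → L1-HIT  vc=[39, 38, 55]
14: 0x1d4 (blk 58, set 2) → MISS  vc=[38, 55, 18]

MISSES = 7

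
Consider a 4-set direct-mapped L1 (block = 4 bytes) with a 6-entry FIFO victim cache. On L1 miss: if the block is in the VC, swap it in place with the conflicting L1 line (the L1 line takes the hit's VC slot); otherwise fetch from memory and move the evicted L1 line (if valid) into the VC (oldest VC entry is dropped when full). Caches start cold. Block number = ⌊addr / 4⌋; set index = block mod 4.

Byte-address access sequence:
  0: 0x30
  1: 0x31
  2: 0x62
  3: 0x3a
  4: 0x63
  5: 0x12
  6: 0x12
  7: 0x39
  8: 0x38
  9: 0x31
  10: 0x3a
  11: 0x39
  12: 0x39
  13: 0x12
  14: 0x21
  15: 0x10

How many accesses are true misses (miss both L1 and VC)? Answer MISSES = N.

#0 0x30→b12/s0 MISS; vc=[]
#1 0x31→b12/s0 L1-HIT; vc=[]
#2 0x62→b24/s0 MISS; vc=[12]
#3 0x3a→b14/s2 MISS; vc=[12]
#4 0x63→b24/s0 L1-HIT; vc=[12]
#5 0x12→b4/s0 MISS; vc=[12,24]
#6 0x12→b4/s0 L1-HIT; vc=[12,24]
#7 0x39→b14/s2 L1-HIT; vc=[12,24]
#8 0x38→b14/s2 L1-HIT; vc=[12,24]
#9 0x31→b12/s0 VC-HIT; vc=[4,24]
#10 0x3a→b14/s2 L1-HIT; vc=[4,24]
#11 0x39→b14/s2 L1-HIT; vc=[4,24]
#12 0x39→b14/s2 L1-HIT; vc=[4,24]
#13 0x12→b4/s0 VC-HIT; vc=[12,24]
#14 0x21→b8/s0 MISS; vc=[12,24,4]
#15 0x10→b4/s0 VC-HIT; vc=[12,24,8]

MISSES = 5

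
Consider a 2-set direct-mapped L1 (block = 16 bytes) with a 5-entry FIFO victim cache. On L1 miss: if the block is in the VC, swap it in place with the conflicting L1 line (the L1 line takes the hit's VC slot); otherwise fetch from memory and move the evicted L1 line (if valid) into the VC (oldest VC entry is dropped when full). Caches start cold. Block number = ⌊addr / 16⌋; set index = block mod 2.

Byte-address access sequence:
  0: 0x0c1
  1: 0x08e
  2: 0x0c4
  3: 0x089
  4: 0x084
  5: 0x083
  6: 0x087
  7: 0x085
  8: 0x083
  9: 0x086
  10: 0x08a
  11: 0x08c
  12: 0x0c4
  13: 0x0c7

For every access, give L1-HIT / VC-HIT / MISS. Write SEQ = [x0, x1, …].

#0 0xc1→b12/s0 MISS; vc=[]
#1 0x8e→b8/s0 MISS; vc=[12]
#2 0xc4→b12/s0 VC-HIT; vc=[8]
#3 0x89→b8/s0 VC-HIT; vc=[12]
#4 0x84→b8/s0 L1-HIT; vc=[12]
#5 0x83→b8/s0 L1-HIT; vc=[12]
#6 0x87→b8/s0 L1-HIT; vc=[12]
#7 0x85→b8/s0 L1-HIT; vc=[12]
#8 0x83→b8/s0 L1-HIT; vc=[12]
#9 0x86→b8/s0 L1-HIT; vc=[12]
#10 0x8a→b8/s0 L1-HIT; vc=[12]
#11 0x8c→b8/s0 L1-HIT; vc=[12]
#12 0xc4→b12/s0 VC-HIT; vc=[8]
#13 0xc7→b12/s0 L1-HIT; vc=[8]

SEQ = [MISS, MISS, VC-HIT, VC-HIT, L1-HIT, L1-HIT, L1-HIT, L1-HIT, L1-HIT, L1-HIT, L1-HIT, L1-HIT, VC-HIT, L1-HIT]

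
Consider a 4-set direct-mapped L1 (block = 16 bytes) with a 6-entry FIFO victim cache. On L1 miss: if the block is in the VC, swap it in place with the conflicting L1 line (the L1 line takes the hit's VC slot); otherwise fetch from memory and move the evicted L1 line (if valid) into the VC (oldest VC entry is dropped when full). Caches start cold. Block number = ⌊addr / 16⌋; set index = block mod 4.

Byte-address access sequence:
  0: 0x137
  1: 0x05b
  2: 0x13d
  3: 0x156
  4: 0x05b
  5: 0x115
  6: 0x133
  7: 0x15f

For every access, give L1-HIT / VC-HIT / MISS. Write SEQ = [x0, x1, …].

SEQ = [MISS, MISS, L1-HIT, MISS, VC-HIT, MISS, L1-HIT, VC-HIT]

  [0] addr=0x137 blk=19 s=3: MISS | VC []
  [1] addr=0x5b blk=5 s=1: MISS | VC []
  [2] addr=0x13d blk=19 s=3: L1-HIT | VC []
  [3] addr=0x156 blk=21 s=1: MISS | VC [5]
  [4] addr=0x5b blk=5 s=1: VC-HIT | VC [21]
  [5] addr=0x115 blk=17 s=1: MISS | VC [21, 5]
  [6] addr=0x133 blk=19 s=3: L1-HIT | VC [21, 5]
  [7] addr=0x15f blk=21 s=1: VC-HIT | VC [17, 5]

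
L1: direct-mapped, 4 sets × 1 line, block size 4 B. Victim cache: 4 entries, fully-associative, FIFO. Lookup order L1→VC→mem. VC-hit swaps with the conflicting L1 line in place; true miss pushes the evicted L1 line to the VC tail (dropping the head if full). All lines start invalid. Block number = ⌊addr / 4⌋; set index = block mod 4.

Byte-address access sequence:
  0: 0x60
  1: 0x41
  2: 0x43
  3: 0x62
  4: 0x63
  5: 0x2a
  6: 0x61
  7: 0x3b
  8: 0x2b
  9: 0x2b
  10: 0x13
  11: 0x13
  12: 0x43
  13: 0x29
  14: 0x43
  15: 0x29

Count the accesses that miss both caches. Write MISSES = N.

#0 0x60→b24/s0 MISS; vc=[]
#1 0x41→b16/s0 MISS; vc=[24]
#2 0x43→b16/s0 L1-HIT; vc=[24]
#3 0x62→b24/s0 VC-HIT; vc=[16]
#4 0x63→b24/s0 L1-HIT; vc=[16]
#5 0x2a→b10/s2 MISS; vc=[16]
#6 0x61→b24/s0 L1-HIT; vc=[16]
#7 0x3b→b14/s2 MISS; vc=[16,10]
#8 0x2b→b10/s2 VC-HIT; vc=[16,14]
#9 0x2b→b10/s2 L1-HIT; vc=[16,14]
#10 0x13→b4/s0 MISS; vc=[16,14,24]
#11 0x13→b4/s0 L1-HIT; vc=[16,14,24]
#12 0x43→b16/s0 VC-HIT; vc=[4,14,24]
#13 0x29→b10/s2 L1-HIT; vc=[4,14,24]
#14 0x43→b16/s0 L1-HIT; vc=[4,14,24]
#15 0x29→b10/s2 L1-HIT; vc=[4,14,24]

MISSES = 5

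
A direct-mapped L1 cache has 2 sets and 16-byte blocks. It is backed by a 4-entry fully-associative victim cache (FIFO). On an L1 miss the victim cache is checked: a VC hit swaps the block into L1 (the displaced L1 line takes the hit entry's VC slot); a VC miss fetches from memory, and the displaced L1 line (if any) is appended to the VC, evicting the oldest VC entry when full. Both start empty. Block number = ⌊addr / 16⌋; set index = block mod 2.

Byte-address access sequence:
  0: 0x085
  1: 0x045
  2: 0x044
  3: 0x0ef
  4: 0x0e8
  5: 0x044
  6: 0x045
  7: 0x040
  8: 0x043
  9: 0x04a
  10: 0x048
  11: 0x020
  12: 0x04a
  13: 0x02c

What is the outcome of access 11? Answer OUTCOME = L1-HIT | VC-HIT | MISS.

OUTCOME = MISS

  [0] addr=0x85 blk=8 s=0: MISS | VC []
  [1] addr=0x45 blk=4 s=0: MISS | VC [8]
  [2] addr=0x44 blk=4 s=0: L1-HIT | VC [8]
  [3] addr=0xef blk=14 s=0: MISS | VC [8, 4]
  [4] addr=0xe8 blk=14 s=0: L1-HIT | VC [8, 4]
  [5] addr=0x44 blk=4 s=0: VC-HIT | VC [8, 14]
  [6] addr=0x45 blk=4 s=0: L1-HIT | VC [8, 14]
  [7] addr=0x40 blk=4 s=0: L1-HIT | VC [8, 14]
  [8] addr=0x43 blk=4 s=0: L1-HIT | VC [8, 14]
  [9] addr=0x4a blk=4 s=0: L1-HIT | VC [8, 14]
  [10] addr=0x48 blk=4 s=0: L1-HIT | VC [8, 14]
  [11] addr=0x20 blk=2 s=0: MISS | VC [8, 14, 4]
  [12] addr=0x4a blk=4 s=0: VC-HIT | VC [8, 14, 2]
  [13] addr=0x2c blk=2 s=0: VC-HIT | VC [8, 14, 4]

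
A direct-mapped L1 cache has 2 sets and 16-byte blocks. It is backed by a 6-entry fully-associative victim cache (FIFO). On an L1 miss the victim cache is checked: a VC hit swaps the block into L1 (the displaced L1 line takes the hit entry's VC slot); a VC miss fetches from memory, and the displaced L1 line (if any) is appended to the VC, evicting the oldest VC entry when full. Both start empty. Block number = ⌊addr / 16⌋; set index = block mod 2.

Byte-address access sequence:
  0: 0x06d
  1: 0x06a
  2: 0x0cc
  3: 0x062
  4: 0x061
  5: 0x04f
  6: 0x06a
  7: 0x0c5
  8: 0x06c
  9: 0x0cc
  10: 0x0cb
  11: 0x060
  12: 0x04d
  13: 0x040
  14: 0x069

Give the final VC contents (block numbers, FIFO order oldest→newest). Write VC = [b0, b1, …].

VC = [12, 4]

#0 0x6d→b6/s0 MISS; vc=[]
#1 0x6a→b6/s0 L1-HIT; vc=[]
#2 0xcc→b12/s0 MISS; vc=[6]
#3 0x62→b6/s0 VC-HIT; vc=[12]
#4 0x61→b6/s0 L1-HIT; vc=[12]
#5 0x4f→b4/s0 MISS; vc=[12,6]
#6 0x6a→b6/s0 VC-HIT; vc=[12,4]
#7 0xc5→b12/s0 VC-HIT; vc=[6,4]
#8 0x6c→b6/s0 VC-HIT; vc=[12,4]
#9 0xcc→b12/s0 VC-HIT; vc=[6,4]
#10 0xcb→b12/s0 L1-HIT; vc=[6,4]
#11 0x60→b6/s0 VC-HIT; vc=[12,4]
#12 0x4d→b4/s0 VC-HIT; vc=[12,6]
#13 0x40→b4/s0 L1-HIT; vc=[12,6]
#14 0x69→b6/s0 VC-HIT; vc=[12,4]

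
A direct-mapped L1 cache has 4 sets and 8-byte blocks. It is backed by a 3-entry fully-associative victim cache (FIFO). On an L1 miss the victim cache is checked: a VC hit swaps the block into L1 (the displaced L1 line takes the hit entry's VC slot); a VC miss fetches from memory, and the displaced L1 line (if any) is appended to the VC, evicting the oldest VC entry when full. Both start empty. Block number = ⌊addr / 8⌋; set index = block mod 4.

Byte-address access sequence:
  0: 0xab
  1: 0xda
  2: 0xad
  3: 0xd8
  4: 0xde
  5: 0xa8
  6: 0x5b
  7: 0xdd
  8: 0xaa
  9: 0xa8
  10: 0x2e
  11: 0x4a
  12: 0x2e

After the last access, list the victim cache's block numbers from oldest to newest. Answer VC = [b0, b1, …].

#0 0xab→b21/s1 MISS; vc=[]
#1 0xda→b27/s3 MISS; vc=[]
#2 0xad→b21/s1 L1-HIT; vc=[]
#3 0xd8→b27/s3 L1-HIT; vc=[]
#4 0xde→b27/s3 L1-HIT; vc=[]
#5 0xa8→b21/s1 L1-HIT; vc=[]
#6 0x5b→b11/s3 MISS; vc=[27]
#7 0xdd→b27/s3 VC-HIT; vc=[11]
#8 0xaa→b21/s1 L1-HIT; vc=[11]
#9 0xa8→b21/s1 L1-HIT; vc=[11]
#10 0x2e→b5/s1 MISS; vc=[11,21]
#11 0x4a→b9/s1 MISS; vc=[11,21,5]
#12 0x2e→b5/s1 VC-HIT; vc=[11,21,9]

VC = [11, 21, 9]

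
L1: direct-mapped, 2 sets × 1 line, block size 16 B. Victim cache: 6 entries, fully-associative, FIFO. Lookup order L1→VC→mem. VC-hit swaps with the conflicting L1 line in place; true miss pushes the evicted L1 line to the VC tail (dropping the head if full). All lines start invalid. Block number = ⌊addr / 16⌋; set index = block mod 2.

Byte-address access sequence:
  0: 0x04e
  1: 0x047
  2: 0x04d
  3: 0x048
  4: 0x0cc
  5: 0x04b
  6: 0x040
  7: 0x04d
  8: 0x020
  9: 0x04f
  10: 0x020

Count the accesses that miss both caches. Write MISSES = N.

MISSES = 3

0: 0x4e (blk 4, set 0) → MISS  vc=[]
1: 0x47 (blk 4, set 0) → L1-HIT  vc=[]
2: 0x4d (blk 4, set 0) → L1-HIT  vc=[]
3: 0x48 (blk 4, set 0) → L1-HIT  vc=[]
4: 0xcc (blk 12, set 0) → MISS  vc=[4]
5: 0x4b (blk 4, set 0) → VC-HIT  vc=[12]
6: 0x40 (blk 4, set 0) → L1-HIT  vc=[12]
7: 0x4d (blk 4, set 0) → L1-HIT  vc=[12]
8: 0x20 (blk 2, set 0) → MISS  vc=[12, 4]
9: 0x4f (blk 4, set 0) → VC-HIT  vc=[12, 2]
10: 0x20 (blk 2, set 0) → VC-HIT  vc=[12, 4]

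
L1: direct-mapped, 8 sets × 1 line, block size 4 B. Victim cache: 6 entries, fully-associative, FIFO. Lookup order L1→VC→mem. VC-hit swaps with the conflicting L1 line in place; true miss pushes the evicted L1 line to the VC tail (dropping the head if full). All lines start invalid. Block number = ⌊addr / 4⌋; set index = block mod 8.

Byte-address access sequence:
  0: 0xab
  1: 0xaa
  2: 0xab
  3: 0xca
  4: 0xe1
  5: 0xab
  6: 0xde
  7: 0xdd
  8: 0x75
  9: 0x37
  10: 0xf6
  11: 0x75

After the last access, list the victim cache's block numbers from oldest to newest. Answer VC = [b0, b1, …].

VC = [50, 61, 13]

  [0] addr=0xab blk=42 s=2: MISS | VC []
  [1] addr=0xaa blk=42 s=2: L1-HIT | VC []
  [2] addr=0xab blk=42 s=2: L1-HIT | VC []
  [3] addr=0xca blk=50 s=2: MISS | VC [42]
  [4] addr=0xe1 blk=56 s=0: MISS | VC [42]
  [5] addr=0xab blk=42 s=2: VC-HIT | VC [50]
  [6] addr=0xde blk=55 s=7: MISS | VC [50]
  [7] addr=0xdd blk=55 s=7: L1-HIT | VC [50]
  [8] addr=0x75 blk=29 s=5: MISS | VC [50]
  [9] addr=0x37 blk=13 s=5: MISS | VC [50, 29]
  [10] addr=0xf6 blk=61 s=5: MISS | VC [50, 29, 13]
  [11] addr=0x75 blk=29 s=5: VC-HIT | VC [50, 61, 13]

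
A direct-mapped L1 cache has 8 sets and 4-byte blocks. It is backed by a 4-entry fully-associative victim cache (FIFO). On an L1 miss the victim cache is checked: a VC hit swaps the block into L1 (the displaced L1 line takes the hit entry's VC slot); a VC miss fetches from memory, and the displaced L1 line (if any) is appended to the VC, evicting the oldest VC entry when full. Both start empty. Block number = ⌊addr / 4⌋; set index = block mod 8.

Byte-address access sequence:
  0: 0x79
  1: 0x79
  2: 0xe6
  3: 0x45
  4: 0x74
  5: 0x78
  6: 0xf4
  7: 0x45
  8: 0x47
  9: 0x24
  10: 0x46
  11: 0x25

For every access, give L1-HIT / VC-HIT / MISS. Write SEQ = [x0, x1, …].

SEQ = [MISS, L1-HIT, MISS, MISS, MISS, L1-HIT, MISS, L1-HIT, L1-HIT, MISS, VC-HIT, VC-HIT]

0: 0x79 (blk 30, set 6) → MISS  vc=[]
1: 0x79 (blk 30, set 6) → L1-HIT  vc=[]
2: 0xe6 (blk 57, set 1) → MISS  vc=[]
3: 0x45 (blk 17, set 1) → MISS  vc=[57]
4: 0x74 (blk 29, set 5) → MISS  vc=[57]
5: 0x78 (blk 30, set 6) → L1-HIT  vc=[57]
6: 0xf4 (blk 61, set 5) → MISS  vc=[57, 29]
7: 0x45 (blk 17, set 1) → L1-HIT  vc=[57, 29]
8: 0x47 (blk 17, set 1) → L1-HIT  vc=[57, 29]
9: 0x24 (blk 9, set 1) → MISS  vc=[57, 29, 17]
10: 0x46 (blk 17, set 1) → VC-HIT  vc=[57, 29, 9]
11: 0x25 (blk 9, set 1) → VC-HIT  vc=[57, 29, 17]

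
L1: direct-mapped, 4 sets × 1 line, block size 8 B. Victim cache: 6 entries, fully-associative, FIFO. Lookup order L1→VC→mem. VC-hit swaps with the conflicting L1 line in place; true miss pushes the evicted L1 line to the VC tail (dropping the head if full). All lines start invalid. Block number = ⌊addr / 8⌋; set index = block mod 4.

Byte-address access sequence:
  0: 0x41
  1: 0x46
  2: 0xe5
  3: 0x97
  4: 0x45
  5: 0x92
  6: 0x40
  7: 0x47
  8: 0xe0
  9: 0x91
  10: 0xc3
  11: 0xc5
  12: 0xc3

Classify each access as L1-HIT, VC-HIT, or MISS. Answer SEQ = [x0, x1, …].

#0 0x41→b8/s0 MISS; vc=[]
#1 0x46→b8/s0 L1-HIT; vc=[]
#2 0xe5→b28/s0 MISS; vc=[8]
#3 0x97→b18/s2 MISS; vc=[8]
#4 0x45→b8/s0 VC-HIT; vc=[28]
#5 0x92→b18/s2 L1-HIT; vc=[28]
#6 0x40→b8/s0 L1-HIT; vc=[28]
#7 0x47→b8/s0 L1-HIT; vc=[28]
#8 0xe0→b28/s0 VC-HIT; vc=[8]
#9 0x91→b18/s2 L1-HIT; vc=[8]
#10 0xc3→b24/s0 MISS; vc=[8,28]
#11 0xc5→b24/s0 L1-HIT; vc=[8,28]
#12 0xc3→b24/s0 L1-HIT; vc=[8,28]

SEQ = [MISS, L1-HIT, MISS, MISS, VC-HIT, L1-HIT, L1-HIT, L1-HIT, VC-HIT, L1-HIT, MISS, L1-HIT, L1-HIT]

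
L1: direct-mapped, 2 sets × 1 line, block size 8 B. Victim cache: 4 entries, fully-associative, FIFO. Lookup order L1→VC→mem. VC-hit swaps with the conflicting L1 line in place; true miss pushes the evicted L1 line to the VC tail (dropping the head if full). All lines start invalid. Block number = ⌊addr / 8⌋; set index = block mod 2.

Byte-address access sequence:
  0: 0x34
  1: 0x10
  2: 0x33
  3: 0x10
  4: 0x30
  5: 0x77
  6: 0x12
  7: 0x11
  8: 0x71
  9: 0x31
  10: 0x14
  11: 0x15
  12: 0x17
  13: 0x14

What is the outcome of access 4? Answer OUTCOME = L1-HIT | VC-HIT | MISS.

#0 0x34→b6/s0 MISS; vc=[]
#1 0x10→b2/s0 MISS; vc=[6]
#2 0x33→b6/s0 VC-HIT; vc=[2]
#3 0x10→b2/s0 VC-HIT; vc=[6]
#4 0x30→b6/s0 VC-HIT; vc=[2]
#5 0x77→b14/s0 MISS; vc=[2,6]
#6 0x12→b2/s0 VC-HIT; vc=[14,6]
#7 0x11→b2/s0 L1-HIT; vc=[14,6]
#8 0x71→b14/s0 VC-HIT; vc=[2,6]
#9 0x31→b6/s0 VC-HIT; vc=[2,14]
#10 0x14→b2/s0 VC-HIT; vc=[6,14]
#11 0x15→b2/s0 L1-HIT; vc=[6,14]
#12 0x17→b2/s0 L1-HIT; vc=[6,14]
#13 0x14→b2/s0 L1-HIT; vc=[6,14]

OUTCOME = VC-HIT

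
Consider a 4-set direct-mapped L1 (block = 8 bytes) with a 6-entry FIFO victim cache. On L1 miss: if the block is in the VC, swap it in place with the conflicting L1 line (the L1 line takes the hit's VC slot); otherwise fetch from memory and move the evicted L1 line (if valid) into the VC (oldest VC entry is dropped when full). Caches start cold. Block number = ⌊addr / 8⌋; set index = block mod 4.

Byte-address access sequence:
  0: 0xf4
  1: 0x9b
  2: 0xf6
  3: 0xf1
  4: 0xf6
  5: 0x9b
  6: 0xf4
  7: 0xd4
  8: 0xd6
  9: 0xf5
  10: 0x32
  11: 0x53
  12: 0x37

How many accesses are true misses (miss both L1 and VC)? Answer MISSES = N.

#0 0xf4→b30/s2 MISS; vc=[]
#1 0x9b→b19/s3 MISS; vc=[]
#2 0xf6→b30/s2 L1-HIT; vc=[]
#3 0xf1→b30/s2 L1-HIT; vc=[]
#4 0xf6→b30/s2 L1-HIT; vc=[]
#5 0x9b→b19/s3 L1-HIT; vc=[]
#6 0xf4→b30/s2 L1-HIT; vc=[]
#7 0xd4→b26/s2 MISS; vc=[30]
#8 0xd6→b26/s2 L1-HIT; vc=[30]
#9 0xf5→b30/s2 VC-HIT; vc=[26]
#10 0x32→b6/s2 MISS; vc=[26,30]
#11 0x53→b10/s2 MISS; vc=[26,30,6]
#12 0x37→b6/s2 VC-HIT; vc=[26,30,10]

MISSES = 5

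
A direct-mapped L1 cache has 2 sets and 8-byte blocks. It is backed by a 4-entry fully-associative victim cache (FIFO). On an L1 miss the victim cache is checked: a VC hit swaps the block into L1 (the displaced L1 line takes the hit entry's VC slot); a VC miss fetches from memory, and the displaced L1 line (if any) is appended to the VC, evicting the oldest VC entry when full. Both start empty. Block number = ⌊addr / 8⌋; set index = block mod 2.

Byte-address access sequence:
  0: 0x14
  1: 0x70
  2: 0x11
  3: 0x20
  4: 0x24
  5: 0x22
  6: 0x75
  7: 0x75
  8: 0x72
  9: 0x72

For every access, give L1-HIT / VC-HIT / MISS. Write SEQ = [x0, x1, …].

SEQ = [MISS, MISS, VC-HIT, MISS, L1-HIT, L1-HIT, VC-HIT, L1-HIT, L1-HIT, L1-HIT]

0: 0x14 (blk 2, set 0) → MISS  vc=[]
1: 0x70 (blk 14, set 0) → MISS  vc=[2]
2: 0x11 (blk 2, set 0) → VC-HIT  vc=[14]
3: 0x20 (blk 4, set 0) → MISS  vc=[14, 2]
4: 0x24 (blk 4, set 0) → L1-HIT  vc=[14, 2]
5: 0x22 (blk 4, set 0) → L1-HIT  vc=[14, 2]
6: 0x75 (blk 14, set 0) → VC-HIT  vc=[4, 2]
7: 0x75 (blk 14, set 0) → L1-HIT  vc=[4, 2]
8: 0x72 (blk 14, set 0) → L1-HIT  vc=[4, 2]
9: 0x72 (blk 14, set 0) → L1-HIT  vc=[4, 2]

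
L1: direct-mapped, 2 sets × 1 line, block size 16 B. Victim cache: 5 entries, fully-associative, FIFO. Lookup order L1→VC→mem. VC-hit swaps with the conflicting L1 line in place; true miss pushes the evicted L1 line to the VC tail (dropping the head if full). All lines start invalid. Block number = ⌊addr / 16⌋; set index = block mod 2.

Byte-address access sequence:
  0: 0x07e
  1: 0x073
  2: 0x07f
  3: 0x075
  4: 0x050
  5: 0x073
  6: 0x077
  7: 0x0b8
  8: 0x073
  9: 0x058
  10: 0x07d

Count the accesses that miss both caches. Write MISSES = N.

0: 0x7e (blk 7, set 1) → MISS  vc=[]
1: 0x73 (blk 7, set 1) → L1-HIT  vc=[]
2: 0x7f (blk 7, set 1) → L1-HIT  vc=[]
3: 0x75 (blk 7, set 1) → L1-HIT  vc=[]
4: 0x50 (blk 5, set 1) → MISS  vc=[7]
5: 0x73 (blk 7, set 1) → VC-HIT  vc=[5]
6: 0x77 (blk 7, set 1) → L1-HIT  vc=[5]
7: 0xb8 (blk 11, set 1) → MISS  vc=[5, 7]
8: 0x73 (blk 7, set 1) → VC-HIT  vc=[5, 11]
9: 0x58 (blk 5, set 1) → VC-HIT  vc=[7, 11]
10: 0x7d (blk 7, set 1) → VC-HIT  vc=[5, 11]

MISSES = 3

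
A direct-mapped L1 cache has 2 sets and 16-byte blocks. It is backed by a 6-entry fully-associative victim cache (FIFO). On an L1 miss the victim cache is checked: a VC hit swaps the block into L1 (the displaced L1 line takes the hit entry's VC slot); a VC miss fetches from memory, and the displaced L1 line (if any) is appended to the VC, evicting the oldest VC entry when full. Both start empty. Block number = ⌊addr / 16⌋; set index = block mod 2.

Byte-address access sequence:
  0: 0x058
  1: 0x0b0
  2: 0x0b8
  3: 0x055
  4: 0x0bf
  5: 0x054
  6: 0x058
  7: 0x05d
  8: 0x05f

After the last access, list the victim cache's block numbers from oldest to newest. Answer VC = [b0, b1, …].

VC = [11]

  [0] addr=0x58 blk=5 s=1: MISS | VC []
  [1] addr=0xb0 blk=11 s=1: MISS | VC [5]
  [2] addr=0xb8 blk=11 s=1: L1-HIT | VC [5]
  [3] addr=0x55 blk=5 s=1: VC-HIT | VC [11]
  [4] addr=0xbf blk=11 s=1: VC-HIT | VC [5]
  [5] addr=0x54 blk=5 s=1: VC-HIT | VC [11]
  [6] addr=0x58 blk=5 s=1: L1-HIT | VC [11]
  [7] addr=0x5d blk=5 s=1: L1-HIT | VC [11]
  [8] addr=0x5f blk=5 s=1: L1-HIT | VC [11]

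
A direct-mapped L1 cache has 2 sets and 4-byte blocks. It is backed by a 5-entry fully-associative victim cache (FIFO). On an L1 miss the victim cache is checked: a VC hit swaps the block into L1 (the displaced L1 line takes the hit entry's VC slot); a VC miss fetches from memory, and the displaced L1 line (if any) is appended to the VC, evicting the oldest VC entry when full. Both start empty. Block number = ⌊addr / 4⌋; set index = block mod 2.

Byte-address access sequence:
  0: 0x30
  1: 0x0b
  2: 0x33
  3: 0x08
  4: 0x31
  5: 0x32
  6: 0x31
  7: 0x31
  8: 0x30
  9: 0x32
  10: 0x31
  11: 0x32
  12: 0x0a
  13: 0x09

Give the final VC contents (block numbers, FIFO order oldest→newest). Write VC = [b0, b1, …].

  [0] addr=0x30 blk=12 s=0: MISS | VC []
  [1] addr=0xb blk=2 s=0: MISS | VC [12]
  [2] addr=0x33 blk=12 s=0: VC-HIT | VC [2]
  [3] addr=0x8 blk=2 s=0: VC-HIT | VC [12]
  [4] addr=0x31 blk=12 s=0: VC-HIT | VC [2]
  [5] addr=0x32 blk=12 s=0: L1-HIT | VC [2]
  [6] addr=0x31 blk=12 s=0: L1-HIT | VC [2]
  [7] addr=0x31 blk=12 s=0: L1-HIT | VC [2]
  [8] addr=0x30 blk=12 s=0: L1-HIT | VC [2]
  [9] addr=0x32 blk=12 s=0: L1-HIT | VC [2]
  [10] addr=0x31 blk=12 s=0: L1-HIT | VC [2]
  [11] addr=0x32 blk=12 s=0: L1-HIT | VC [2]
  [12] addr=0xa blk=2 s=0: VC-HIT | VC [12]
  [13] addr=0x9 blk=2 s=0: L1-HIT | VC [12]

VC = [12]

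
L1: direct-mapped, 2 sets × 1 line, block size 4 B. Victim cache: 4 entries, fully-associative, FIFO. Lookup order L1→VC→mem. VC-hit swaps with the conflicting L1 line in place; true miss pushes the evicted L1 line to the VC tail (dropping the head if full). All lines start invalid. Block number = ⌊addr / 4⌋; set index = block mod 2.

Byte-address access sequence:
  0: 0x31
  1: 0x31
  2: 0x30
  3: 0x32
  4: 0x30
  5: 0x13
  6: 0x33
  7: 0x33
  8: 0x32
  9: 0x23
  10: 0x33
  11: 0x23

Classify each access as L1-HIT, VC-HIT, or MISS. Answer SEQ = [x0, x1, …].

  [0] addr=0x31 blk=12 s=0: MISS | VC []
  [1] addr=0x31 blk=12 s=0: L1-HIT | VC []
  [2] addr=0x30 blk=12 s=0: L1-HIT | VC []
  [3] addr=0x32 blk=12 s=0: L1-HIT | VC []
  [4] addr=0x30 blk=12 s=0: L1-HIT | VC []
  [5] addr=0x13 blk=4 s=0: MISS | VC [12]
  [6] addr=0x33 blk=12 s=0: VC-HIT | VC [4]
  [7] addr=0x33 blk=12 s=0: L1-HIT | VC [4]
  [8] addr=0x32 blk=12 s=0: L1-HIT | VC [4]
  [9] addr=0x23 blk=8 s=0: MISS | VC [4, 12]
  [10] addr=0x33 blk=12 s=0: VC-HIT | VC [4, 8]
  [11] addr=0x23 blk=8 s=0: VC-HIT | VC [4, 12]

SEQ = [MISS, L1-HIT, L1-HIT, L1-HIT, L1-HIT, MISS, VC-HIT, L1-HIT, L1-HIT, MISS, VC-HIT, VC-HIT]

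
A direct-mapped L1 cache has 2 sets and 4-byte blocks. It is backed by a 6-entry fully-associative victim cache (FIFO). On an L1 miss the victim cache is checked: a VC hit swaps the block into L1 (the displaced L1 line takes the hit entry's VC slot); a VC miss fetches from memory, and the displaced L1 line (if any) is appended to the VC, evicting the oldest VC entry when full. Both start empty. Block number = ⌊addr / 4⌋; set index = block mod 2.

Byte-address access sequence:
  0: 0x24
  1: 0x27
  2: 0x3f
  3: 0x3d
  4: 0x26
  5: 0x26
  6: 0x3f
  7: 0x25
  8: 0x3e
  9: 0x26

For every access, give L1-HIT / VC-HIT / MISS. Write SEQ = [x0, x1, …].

SEQ = [MISS, L1-HIT, MISS, L1-HIT, VC-HIT, L1-HIT, VC-HIT, VC-HIT, VC-HIT, VC-HIT]

  [0] addr=0x24 blk=9 s=1: MISS | VC []
  [1] addr=0x27 blk=9 s=1: L1-HIT | VC []
  [2] addr=0x3f blk=15 s=1: MISS | VC [9]
  [3] addr=0x3d blk=15 s=1: L1-HIT | VC [9]
  [4] addr=0x26 blk=9 s=1: VC-HIT | VC [15]
  [5] addr=0x26 blk=9 s=1: L1-HIT | VC [15]
  [6] addr=0x3f blk=15 s=1: VC-HIT | VC [9]
  [7] addr=0x25 blk=9 s=1: VC-HIT | VC [15]
  [8] addr=0x3e blk=15 s=1: VC-HIT | VC [9]
  [9] addr=0x26 blk=9 s=1: VC-HIT | VC [15]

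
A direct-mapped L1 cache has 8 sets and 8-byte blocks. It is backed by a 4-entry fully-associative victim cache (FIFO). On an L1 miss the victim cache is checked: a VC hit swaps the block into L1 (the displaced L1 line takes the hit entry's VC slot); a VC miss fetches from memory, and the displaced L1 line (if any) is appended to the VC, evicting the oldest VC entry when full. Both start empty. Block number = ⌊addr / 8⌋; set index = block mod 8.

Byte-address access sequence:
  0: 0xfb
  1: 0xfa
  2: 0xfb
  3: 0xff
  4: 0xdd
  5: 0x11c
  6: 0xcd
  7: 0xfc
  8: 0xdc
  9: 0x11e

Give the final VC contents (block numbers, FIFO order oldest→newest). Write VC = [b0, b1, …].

VC = [27]

  [0] addr=0xfb blk=31 s=7: MISS | VC []
  [1] addr=0xfa blk=31 s=7: L1-HIT | VC []
  [2] addr=0xfb blk=31 s=7: L1-HIT | VC []
  [3] addr=0xff blk=31 s=7: L1-HIT | VC []
  [4] addr=0xdd blk=27 s=3: MISS | VC []
  [5] addr=0x11c blk=35 s=3: MISS | VC [27]
  [6] addr=0xcd blk=25 s=1: MISS | VC [27]
  [7] addr=0xfc blk=31 s=7: L1-HIT | VC [27]
  [8] addr=0xdc blk=27 s=3: VC-HIT | VC [35]
  [9] addr=0x11e blk=35 s=3: VC-HIT | VC [27]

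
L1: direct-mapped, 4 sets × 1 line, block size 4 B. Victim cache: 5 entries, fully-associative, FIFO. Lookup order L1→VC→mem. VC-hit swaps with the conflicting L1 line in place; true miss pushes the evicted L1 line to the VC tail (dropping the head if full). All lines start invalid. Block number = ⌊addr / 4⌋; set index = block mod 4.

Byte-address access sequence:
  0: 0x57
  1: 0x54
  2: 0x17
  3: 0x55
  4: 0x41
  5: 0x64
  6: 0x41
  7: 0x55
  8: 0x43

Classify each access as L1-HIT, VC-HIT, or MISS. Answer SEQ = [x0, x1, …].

  [0] addr=0x57 blk=21 s=1: MISS | VC []
  [1] addr=0x54 blk=21 s=1: L1-HIT | VC []
  [2] addr=0x17 blk=5 s=1: MISS | VC [21]
  [3] addr=0x55 blk=21 s=1: VC-HIT | VC [5]
  [4] addr=0x41 blk=16 s=0: MISS | VC [5]
  [5] addr=0x64 blk=25 s=1: MISS | VC [5, 21]
  [6] addr=0x41 blk=16 s=0: L1-HIT | VC [5, 21]
  [7] addr=0x55 blk=21 s=1: VC-HIT | VC [5, 25]
  [8] addr=0x43 blk=16 s=0: L1-HIT | VC [5, 25]

SEQ = [MISS, L1-HIT, MISS, VC-HIT, MISS, MISS, L1-HIT, VC-HIT, L1-HIT]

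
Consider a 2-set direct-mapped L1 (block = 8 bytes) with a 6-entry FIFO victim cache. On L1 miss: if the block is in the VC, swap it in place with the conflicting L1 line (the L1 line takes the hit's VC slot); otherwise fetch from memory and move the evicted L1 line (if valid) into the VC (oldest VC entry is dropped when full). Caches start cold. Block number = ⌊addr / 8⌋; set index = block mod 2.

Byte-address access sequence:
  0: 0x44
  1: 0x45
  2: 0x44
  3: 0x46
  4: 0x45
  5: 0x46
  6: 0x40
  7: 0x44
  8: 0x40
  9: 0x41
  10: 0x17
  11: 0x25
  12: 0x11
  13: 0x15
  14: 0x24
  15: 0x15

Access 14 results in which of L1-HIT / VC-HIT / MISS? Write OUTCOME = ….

  [0] addr=0x44 blk=8 s=0: MISS | VC []
  [1] addr=0x45 blk=8 s=0: L1-HIT | VC []
  [2] addr=0x44 blk=8 s=0: L1-HIT | VC []
  [3] addr=0x46 blk=8 s=0: L1-HIT | VC []
  [4] addr=0x45 blk=8 s=0: L1-HIT | VC []
  [5] addr=0x46 blk=8 s=0: L1-HIT | VC []
  [6] addr=0x40 blk=8 s=0: L1-HIT | VC []
  [7] addr=0x44 blk=8 s=0: L1-HIT | VC []
  [8] addr=0x40 blk=8 s=0: L1-HIT | VC []
  [9] addr=0x41 blk=8 s=0: L1-HIT | VC []
  [10] addr=0x17 blk=2 s=0: MISS | VC [8]
  [11] addr=0x25 blk=4 s=0: MISS | VC [8, 2]
  [12] addr=0x11 blk=2 s=0: VC-HIT | VC [8, 4]
  [13] addr=0x15 blk=2 s=0: L1-HIT | VC [8, 4]
  [14] addr=0x24 blk=4 s=0: VC-HIT | VC [8, 2]
  [15] addr=0x15 blk=2 s=0: VC-HIT | VC [8, 4]

OUTCOME = VC-HIT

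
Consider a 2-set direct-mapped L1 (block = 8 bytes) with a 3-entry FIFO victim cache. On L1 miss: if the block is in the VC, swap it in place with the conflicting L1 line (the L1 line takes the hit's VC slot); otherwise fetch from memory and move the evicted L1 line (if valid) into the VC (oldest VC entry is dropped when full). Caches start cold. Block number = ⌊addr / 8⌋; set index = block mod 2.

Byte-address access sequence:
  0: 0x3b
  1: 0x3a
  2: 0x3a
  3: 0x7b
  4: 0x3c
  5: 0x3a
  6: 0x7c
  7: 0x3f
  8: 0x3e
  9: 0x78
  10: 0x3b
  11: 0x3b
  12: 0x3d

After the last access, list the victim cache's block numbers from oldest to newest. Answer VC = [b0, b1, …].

VC = [15]

0: 0x3b (blk 7, set 1) → MISS  vc=[]
1: 0x3a (blk 7, set 1) → L1-HIT  vc=[]
2: 0x3a (blk 7, set 1) → L1-HIT  vc=[]
3: 0x7b (blk 15, set 1) → MISS  vc=[7]
4: 0x3c (blk 7, set 1) → VC-HIT  vc=[15]
5: 0x3a (blk 7, set 1) → L1-HIT  vc=[15]
6: 0x7c (blk 15, set 1) → VC-HIT  vc=[7]
7: 0x3f (blk 7, set 1) → VC-HIT  vc=[15]
8: 0x3e (blk 7, set 1) → L1-HIT  vc=[15]
9: 0x78 (blk 15, set 1) → VC-HIT  vc=[7]
10: 0x3b (blk 7, set 1) → VC-HIT  vc=[15]
11: 0x3b (blk 7, set 1) → L1-HIT  vc=[15]
12: 0x3d (blk 7, set 1) → L1-HIT  vc=[15]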